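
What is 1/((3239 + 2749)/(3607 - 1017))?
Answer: 1295/2994 ≈ 0.43253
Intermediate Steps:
1/((3239 + 2749)/(3607 - 1017)) = 1/(5988/2590) = 1/(5988*(1/2590)) = 1/(2994/1295) = 1295/2994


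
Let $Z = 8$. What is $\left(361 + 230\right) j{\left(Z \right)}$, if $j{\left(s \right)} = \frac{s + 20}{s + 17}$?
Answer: $\frac{16548}{25} \approx 661.92$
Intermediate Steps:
$j{\left(s \right)} = \frac{20 + s}{17 + s}$
$\left(361 + 230\right) j{\left(Z \right)} = \left(361 + 230\right) \frac{20 + 8}{17 + 8} = 591 \cdot \frac{1}{25} \cdot 28 = 591 \cdot \frac{28}{25} = \frac{16548}{25}$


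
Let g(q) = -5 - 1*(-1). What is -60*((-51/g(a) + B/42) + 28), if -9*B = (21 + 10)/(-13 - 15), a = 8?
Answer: -2156645/882 ≈ -2445.2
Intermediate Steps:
B = 31/252 (B = -(21 + 10)/(9*(-13 - 15)) = -31/(9*(-28)) = -31*(-1)/(9*28) = -⅑*(-31/28) = 31/252 ≈ 0.12302)
g(q) = -4 (g(q) = -5 + 1 = -4)
-60*((-51/g(a) + B/42) + 28) = -60*((-51/(-4) + (31/252)/42) + 28) = -60*((-51*(-¼) + (31/252)*(1/42)) + 28) = -60*((51/4 + 31/10584) + 28) = -60*(134977/10584 + 28) = -60*431329/10584 = -2156645/882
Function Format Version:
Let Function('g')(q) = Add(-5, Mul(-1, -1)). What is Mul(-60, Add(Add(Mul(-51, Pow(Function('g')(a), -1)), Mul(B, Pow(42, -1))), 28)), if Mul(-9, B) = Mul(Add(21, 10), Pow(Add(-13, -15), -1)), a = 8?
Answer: Rational(-2156645, 882) ≈ -2445.2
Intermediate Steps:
B = Rational(31, 252) (B = Mul(Rational(-1, 9), Mul(Add(21, 10), Pow(Add(-13, -15), -1))) = Mul(Rational(-1, 9), Mul(31, Pow(-28, -1))) = Mul(Rational(-1, 9), Mul(31, Rational(-1, 28))) = Mul(Rational(-1, 9), Rational(-31, 28)) = Rational(31, 252) ≈ 0.12302)
Function('g')(q) = -4 (Function('g')(q) = Add(-5, 1) = -4)
Mul(-60, Add(Add(Mul(-51, Pow(Function('g')(a), -1)), Mul(B, Pow(42, -1))), 28)) = Mul(-60, Add(Add(Mul(-51, Pow(-4, -1)), Mul(Rational(31, 252), Pow(42, -1))), 28)) = Mul(-60, Add(Add(Mul(-51, Rational(-1, 4)), Mul(Rational(31, 252), Rational(1, 42))), 28)) = Mul(-60, Add(Add(Rational(51, 4), Rational(31, 10584)), 28)) = Mul(-60, Add(Rational(134977, 10584), 28)) = Mul(-60, Rational(431329, 10584)) = Rational(-2156645, 882)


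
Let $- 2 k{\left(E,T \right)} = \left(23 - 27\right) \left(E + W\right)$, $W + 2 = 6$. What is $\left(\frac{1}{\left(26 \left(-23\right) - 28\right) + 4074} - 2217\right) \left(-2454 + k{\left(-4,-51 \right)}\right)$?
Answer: $\frac{9379451805}{1724} \approx 5.4405 \cdot 10^{6}$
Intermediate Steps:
$W = 4$ ($W = -2 + 6 = 4$)
$k{\left(E,T \right)} = 8 + 2 E$ ($k{\left(E,T \right)} = - \frac{\left(23 - 27\right) \left(E + 4\right)}{2} = - \frac{\left(-4\right) \left(4 + E\right)}{2} = - \frac{-16 - 4 E}{2} = 8 + 2 E$)
$\left(\frac{1}{\left(26 \left(-23\right) - 28\right) + 4074} - 2217\right) \left(-2454 + k{\left(-4,-51 \right)}\right) = \left(\frac{1}{\left(26 \left(-23\right) - 28\right) + 4074} - 2217\right) \left(-2454 + \left(8 + 2 \left(-4\right)\right)\right) = \left(\frac{1}{\left(-598 - 28\right) + 4074} - 2217\right) \left(-2454 + \left(8 - 8\right)\right) = \left(\frac{1}{-626 + 4074} - 2217\right) \left(-2454 + 0\right) = \left(\frac{1}{3448} - 2217\right) \left(-2454\right) = \left(- \frac{7644215}{3448}\right) \left(-2454\right) = \frac{9379451805}{1724}$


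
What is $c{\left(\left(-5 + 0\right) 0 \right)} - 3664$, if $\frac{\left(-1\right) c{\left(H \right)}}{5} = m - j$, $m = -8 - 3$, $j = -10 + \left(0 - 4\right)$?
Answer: $-3679$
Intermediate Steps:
$j = -14$ ($j = -10 + \left(0 - 4\right) = -10 - 4 = -14$)
$m = -11$
$c{\left(H \right)} = -15$ ($c{\left(H \right)} = - 5 \left(-11 - -14\right) = - 5 \left(-11 + 14\right) = \left(-5\right) 3 = -15$)
$c{\left(\left(-5 + 0\right) 0 \right)} - 3664 = -15 - 3664 = -3679$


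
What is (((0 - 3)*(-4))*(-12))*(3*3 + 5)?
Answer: -2016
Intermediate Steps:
(((0 - 3)*(-4))*(-12))*(3*3 + 5) = (-3*(-4)*(-12))*(9 + 5) = (12*(-12))*14 = -144*14 = -2016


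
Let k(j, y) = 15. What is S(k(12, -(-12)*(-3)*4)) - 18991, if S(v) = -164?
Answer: -19155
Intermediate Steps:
S(k(12, -(-12)*(-3)*4)) - 18991 = -164 - 18991 = -19155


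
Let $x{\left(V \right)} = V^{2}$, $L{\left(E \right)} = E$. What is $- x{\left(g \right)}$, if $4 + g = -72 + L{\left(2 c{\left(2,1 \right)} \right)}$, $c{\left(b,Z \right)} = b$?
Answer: $-5184$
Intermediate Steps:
$g = -72$ ($g = -4 + \left(-72 + 2 \cdot 2\right) = -4 + \left(-72 + 4\right) = -4 - 68 = -72$)
$- x{\left(g \right)} = - \left(-72\right)^{2} = \left(-1\right) 5184 = -5184$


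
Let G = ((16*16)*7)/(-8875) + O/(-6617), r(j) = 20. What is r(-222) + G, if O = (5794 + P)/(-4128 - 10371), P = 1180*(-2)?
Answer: 16857435438914/851466461625 ≈ 19.798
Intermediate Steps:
P = -2360
O = -3434/14499 (O = (5794 - 2360)/(-4128 - 10371) = 3434/(-14499) = 3434*(-1/14499) = -3434/14499 ≈ -0.23684)
G = -171893793586/851466461625 (G = ((16*16)*7)/(-8875) - 3434/14499/(-6617) = (256*7)*(-1/8875) - 3434/14499*(-1/6617) = 1792*(-1/8875) + 3434/95939883 = -1792/8875 + 3434/95939883 = -171893793586/851466461625 ≈ -0.20188)
r(-222) + G = 20 - 171893793586/851466461625 = 16857435438914/851466461625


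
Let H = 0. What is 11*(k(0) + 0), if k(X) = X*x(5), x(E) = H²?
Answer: 0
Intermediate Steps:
x(E) = 0 (x(E) = 0² = 0)
k(X) = 0 (k(X) = X*0 = 0)
11*(k(0) + 0) = 11*(0 + 0) = 11*0 = 0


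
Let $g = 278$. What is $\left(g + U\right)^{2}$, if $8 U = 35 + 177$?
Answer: $\frac{370881}{4} \approx 92720.0$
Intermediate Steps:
$U = \frac{53}{2}$ ($U = \frac{35 + 177}{8} = \frac{1}{8} \cdot 212 = \frac{53}{2} \approx 26.5$)
$\left(g + U\right)^{2} = \left(278 + \frac{53}{2}\right)^{2} = \left(\frac{609}{2}\right)^{2} = \frac{370881}{4}$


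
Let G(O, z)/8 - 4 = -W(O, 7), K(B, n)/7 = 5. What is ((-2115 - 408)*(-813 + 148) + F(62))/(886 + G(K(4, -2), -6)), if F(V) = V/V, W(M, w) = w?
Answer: 838898/431 ≈ 1946.4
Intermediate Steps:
K(B, n) = 35 (K(B, n) = 7*5 = 35)
F(V) = 1
G(O, z) = -24 (G(O, z) = 32 + 8*(-1*7) = 32 + 8*(-7) = 32 - 56 = -24)
((-2115 - 408)*(-813 + 148) + F(62))/(886 + G(K(4, -2), -6)) = ((-2115 - 408)*(-813 + 148) + 1)/(886 - 24) = (-2523*(-665) + 1)/862 = (1677795 + 1)*(1/862) = 1677796*(1/862) = 838898/431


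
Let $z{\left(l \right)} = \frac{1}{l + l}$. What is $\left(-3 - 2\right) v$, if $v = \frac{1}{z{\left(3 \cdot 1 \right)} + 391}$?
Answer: $- \frac{30}{2347} \approx -0.012782$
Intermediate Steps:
$z{\left(l \right)} = \frac{1}{2 l}$
$v = \frac{6}{2347}$ ($v = \frac{1}{\frac{1}{2 \cdot 3 \cdot 1} + 391} = \frac{1}{\frac{1}{2 \cdot 3} + 391} = \frac{1}{\frac{1}{2} \cdot \frac{1}{3} + 391} = \frac{1}{\frac{1}{6} + 391} = \frac{1}{\frac{2347}{6}} = \frac{6}{2347} \approx 0.0025565$)
$\left(-3 - 2\right) v = \left(-3 - 2\right) \frac{6}{2347} = \left(-5\right) \frac{6}{2347} = - \frac{30}{2347}$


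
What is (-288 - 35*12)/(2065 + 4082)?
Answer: -236/2049 ≈ -0.11518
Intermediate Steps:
(-288 - 35*12)/(2065 + 4082) = (-288 - 420)/6147 = -708*1/6147 = -236/2049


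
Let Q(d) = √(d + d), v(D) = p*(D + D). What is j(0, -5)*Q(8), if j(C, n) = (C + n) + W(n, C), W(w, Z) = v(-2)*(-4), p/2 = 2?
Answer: 236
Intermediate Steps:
p = 4 (p = 2*2 = 4)
v(D) = 8*D (v(D) = 4*(D + D) = 4*(2*D) = 8*D)
Q(d) = √2*√d (Q(d) = √(2*d) = √2*√d)
W(w, Z) = 64 (W(w, Z) = (8*(-2))*(-4) = -16*(-4) = 64)
j(C, n) = 64 + C + n (j(C, n) = (C + n) + 64 = 64 + C + n)
j(0, -5)*Q(8) = (64 + 0 - 5)*(√2*√8) = 59*(√2*(2*√2)) = 59*4 = 236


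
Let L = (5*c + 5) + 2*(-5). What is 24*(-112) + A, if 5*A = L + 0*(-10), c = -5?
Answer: -2694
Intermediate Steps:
L = -30 (L = (5*(-5) + 5) + 2*(-5) = (-25 + 5) - 10 = -20 - 10 = -30)
A = -6 (A = (-30 + 0*(-10))/5 = (-30 + 0)/5 = (1/5)*(-30) = -6)
24*(-112) + A = 24*(-112) - 6 = -2688 - 6 = -2694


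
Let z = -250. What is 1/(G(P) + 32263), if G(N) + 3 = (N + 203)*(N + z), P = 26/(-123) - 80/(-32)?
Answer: -60516/1125133277 ≈ -5.3786e-5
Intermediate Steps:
P = 563/246 (P = 26*(-1/123) - 80*(-1/32) = -26/123 + 5/2 = 563/246 ≈ 2.2886)
G(N) = -3 + (-250 + N)*(203 + N) (G(N) = -3 + (N + 203)*(N - 250) = -3 + (203 + N)*(-250 + N) = -3 + (-250 + N)*(203 + N))
1/(G(P) + 32263) = 1/((-50753 + (563/246)² - 47*563/246) + 32263) = 1/((-50753 + 316969/60516 - 26461/246) + 32263) = 1/(-3077560985/60516 + 32263) = 1/(-1125133277/60516) = -60516/1125133277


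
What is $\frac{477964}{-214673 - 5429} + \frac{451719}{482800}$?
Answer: $- \frac{65668381931}{53132622800} \approx -1.2359$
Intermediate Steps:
$\frac{477964}{-214673 - 5429} + \frac{451719}{482800} = \frac{477964}{-214673 - 5429} + 451719 \cdot \frac{1}{482800} = \frac{477964}{-220102} + \frac{451719}{482800} = 477964 \left(- \frac{1}{220102}\right) + \frac{451719}{482800} = - \frac{238982}{110051} + \frac{451719}{482800} = - \frac{65668381931}{53132622800}$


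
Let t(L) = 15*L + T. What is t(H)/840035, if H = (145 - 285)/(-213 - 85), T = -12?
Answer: -738/125165215 ≈ -5.8962e-6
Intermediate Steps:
H = 70/149 (H = -140/(-298) = -140*(-1/298) = 70/149 ≈ 0.46980)
t(L) = -12 + 15*L (t(L) = 15*L - 12 = -12 + 15*L)
t(H)/840035 = (-12 + 15*(70/149))/840035 = (-12 + 1050/149)*(1/840035) = -738/149*1/840035 = -738/125165215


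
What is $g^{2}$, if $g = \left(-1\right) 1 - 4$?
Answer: $25$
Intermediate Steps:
$g = -5$ ($g = -1 - 4 = -5$)
$g^{2} = \left(-5\right)^{2} = 25$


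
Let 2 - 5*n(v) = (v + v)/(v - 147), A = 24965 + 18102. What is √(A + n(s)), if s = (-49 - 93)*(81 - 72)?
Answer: √9717001185/475 ≈ 207.53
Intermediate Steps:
A = 43067
s = -1278 (s = -142*9 = -1278)
n(v) = ⅖ - 2*v/(5*(-147 + v)) (n(v) = ⅖ - (v + v)/(5*(v - 147)) = ⅖ - 2*v/(5*(-147 + v)))
√(A + n(s)) = √(43067 - 294/(-735 + 5*(-1278))) = √(43067 - 294/(-735 - 6390)) = √(43067 - 294/(-7125)) = √(43067 - 294*(-1/7125)) = √(43067 + 98/2375) = √(102284223/2375) = √9717001185/475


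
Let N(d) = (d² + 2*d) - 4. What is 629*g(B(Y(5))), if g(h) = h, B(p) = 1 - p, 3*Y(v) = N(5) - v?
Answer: -14467/3 ≈ -4822.3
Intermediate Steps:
N(d) = -4 + d² + 2*d
Y(v) = 31/3 - v/3 (Y(v) = ((-4 + 5² + 2*5) - v)/3 = ((-4 + 25 + 10) - v)/3 = (31 - v)/3 = 31/3 - v/3)
629*g(B(Y(5))) = 629*(1 - (31/3 - ⅓*5)) = 629*(1 - (31/3 - 5/3)) = 629*(1 - 1*26/3) = 629*(1 - 26/3) = 629*(-23/3) = -14467/3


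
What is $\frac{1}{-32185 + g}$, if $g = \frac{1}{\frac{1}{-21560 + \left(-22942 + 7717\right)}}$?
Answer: $- \frac{1}{68970} \approx -1.4499 \cdot 10^{-5}$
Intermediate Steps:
$g = -36785$ ($g = \frac{1}{\frac{1}{-21560 - 15225}} = \frac{1}{\frac{1}{-36785}} = \frac{1}{- \frac{1}{36785}} = -36785$)
$\frac{1}{-32185 + g} = \frac{1}{-32185 - 36785} = \frac{1}{-68970} = - \frac{1}{68970}$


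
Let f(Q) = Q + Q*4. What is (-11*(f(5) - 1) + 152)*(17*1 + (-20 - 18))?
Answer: 2352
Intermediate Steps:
f(Q) = 5*Q (f(Q) = Q + 4*Q = 5*Q)
(-11*(f(5) - 1) + 152)*(17*1 + (-20 - 18)) = (-11*(5*5 - 1) + 152)*(17*1 + (-20 - 18)) = (-11*(25 - 1) + 152)*(17 - 38) = (-11*24 + 152)*(-21) = (-264 + 152)*(-21) = -112*(-21) = 2352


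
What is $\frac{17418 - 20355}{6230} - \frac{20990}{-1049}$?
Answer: $\frac{1434683}{73430} \approx 19.538$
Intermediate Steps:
$\frac{17418 - 20355}{6230} - \frac{20990}{-1049} = \left(-2937\right) \frac{1}{6230} - - \frac{20990}{1049} = - \frac{33}{70} + \frac{20990}{1049} = \frac{1434683}{73430}$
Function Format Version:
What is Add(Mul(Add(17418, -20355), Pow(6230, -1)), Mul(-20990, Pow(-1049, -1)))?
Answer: Rational(1434683, 73430) ≈ 19.538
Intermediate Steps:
Add(Mul(Add(17418, -20355), Pow(6230, -1)), Mul(-20990, Pow(-1049, -1))) = Add(Mul(-2937, Rational(1, 6230)), Mul(-20990, Rational(-1, 1049))) = Add(Rational(-33, 70), Rational(20990, 1049)) = Rational(1434683, 73430)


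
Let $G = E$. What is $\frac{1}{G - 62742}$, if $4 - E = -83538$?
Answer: $\frac{1}{20800} \approx 4.8077 \cdot 10^{-5}$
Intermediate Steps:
$E = 83542$ ($E = 4 - -83538 = 4 + 83538 = 83542$)
$G = 83542$
$\frac{1}{G - 62742} = \frac{1}{83542 - 62742} = \frac{1}{20800}$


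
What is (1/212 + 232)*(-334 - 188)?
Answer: -12837285/106 ≈ -1.2111e+5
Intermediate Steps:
(1/212 + 232)*(-334 - 188) = (1/212 + 232)*(-522) = (49185/212)*(-522) = -12837285/106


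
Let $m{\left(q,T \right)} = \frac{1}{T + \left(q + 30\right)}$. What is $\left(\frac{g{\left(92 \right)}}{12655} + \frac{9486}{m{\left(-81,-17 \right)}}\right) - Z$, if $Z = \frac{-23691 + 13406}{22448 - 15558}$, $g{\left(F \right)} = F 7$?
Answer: $- \frac{11248700683553}{17438590} \approx -6.4505 \cdot 10^{5}$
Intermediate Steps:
$g{\left(F \right)} = 7 F$
$m{\left(q,T \right)} = \frac{1}{30 + T + q}$ ($m{\left(q,T \right)} = \frac{1}{T + \left(30 + q\right)} = \frac{1}{30 + T + q}$)
$Z = - \frac{2057}{1378}$ ($Z = - \frac{10285}{6890} = \left(-10285\right) \frac{1}{6890} = - \frac{2057}{1378} \approx -1.4927$)
$\left(\frac{g{\left(92 \right)}}{12655} + \frac{9486}{m{\left(-81,-17 \right)}}\right) - Z = \left(\frac{7 \cdot 92}{12655} + \frac{9486}{\frac{1}{30 - 17 - 81}}\right) - - \frac{2057}{1378} = \left(644 \cdot \frac{1}{12655} + \frac{9486}{\frac{1}{-68}}\right) + \frac{2057}{1378} = \left(\frac{644}{12655} + \frac{9486}{- \frac{1}{68}}\right) + \frac{2057}{1378} = \left(\frac{644}{12655} + 9486 \left(-68\right)\right) + \frac{2057}{1378} = \left(\frac{644}{12655} - 645048\right) + \frac{2057}{1378} = - \frac{8163081796}{12655} + \frac{2057}{1378} = - \frac{11248700683553}{17438590}$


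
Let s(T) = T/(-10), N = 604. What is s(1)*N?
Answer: -302/5 ≈ -60.400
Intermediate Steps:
s(T) = -T/10 (s(T) = T*(-⅒) = -T/10)
s(1)*N = -⅒*1*604 = -⅒*604 = -302/5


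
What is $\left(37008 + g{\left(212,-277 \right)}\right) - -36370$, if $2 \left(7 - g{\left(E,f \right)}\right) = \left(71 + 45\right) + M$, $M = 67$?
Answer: $\frac{146587}{2} \approx 73294.0$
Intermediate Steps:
$g{\left(E,f \right)} = - \frac{169}{2}$ ($g{\left(E,f \right)} = 7 - \frac{\left(71 + 45\right) + 67}{2} = 7 - \frac{116 + 67}{2} = 7 - \frac{183}{2} = - \frac{169}{2}$)
$\left(37008 + g{\left(212,-277 \right)}\right) - -36370 = \left(37008 - \frac{169}{2}\right) - -36370 = \frac{73847}{2} + 36370 = \frac{146587}{2}$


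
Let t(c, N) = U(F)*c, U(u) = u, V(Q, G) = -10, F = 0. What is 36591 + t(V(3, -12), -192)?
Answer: 36591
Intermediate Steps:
t(c, N) = 0 (t(c, N) = 0*c = 0)
36591 + t(V(3, -12), -192) = 36591 + 0 = 36591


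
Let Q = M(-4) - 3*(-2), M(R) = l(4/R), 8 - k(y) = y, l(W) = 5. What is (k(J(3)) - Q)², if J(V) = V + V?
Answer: 81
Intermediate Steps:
J(V) = 2*V
k(y) = 8 - y
M(R) = 5
Q = 11 (Q = 5 - 3*(-2) = 5 + 6 = 11)
(k(J(3)) - Q)² = ((8 - 2*3) - 1*11)² = ((8 - 1*6) - 11)² = ((8 - 6) - 11)² = (2 - 11)² = (-9)² = 81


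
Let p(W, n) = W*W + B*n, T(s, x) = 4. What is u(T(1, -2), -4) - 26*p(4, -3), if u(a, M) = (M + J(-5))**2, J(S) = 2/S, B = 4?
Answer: -2116/25 ≈ -84.640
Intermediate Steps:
u(a, M) = (-2/5 + M)**2 (u(a, M) = (M + 2/(-5))**2 = (M + 2*(-1/5))**2 = (M - 2/5)**2 = (-2/5 + M)**2)
p(W, n) = W**2 + 4*n (p(W, n) = W*W + 4*n = W**2 + 4*n)
u(T(1, -2), -4) - 26*p(4, -3) = (-2 + 5*(-4))**2/25 - 26*(4**2 + 4*(-3)) = (-2 - 20)**2/25 - 26*(16 - 12) = (1/25)*(-22)**2 - 26*4 = (1/25)*484 - 104 = 484/25 - 104 = -2116/25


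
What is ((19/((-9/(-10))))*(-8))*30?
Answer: -15200/3 ≈ -5066.7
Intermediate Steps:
((19/((-9/(-10))))*(-8))*30 = ((19/((-9*(-⅒))))*(-8))*30 = ((19/(9/10))*(-8))*30 = ((19*(10/9))*(-8))*30 = ((190/9)*(-8))*30 = -1520/9*30 = -15200/3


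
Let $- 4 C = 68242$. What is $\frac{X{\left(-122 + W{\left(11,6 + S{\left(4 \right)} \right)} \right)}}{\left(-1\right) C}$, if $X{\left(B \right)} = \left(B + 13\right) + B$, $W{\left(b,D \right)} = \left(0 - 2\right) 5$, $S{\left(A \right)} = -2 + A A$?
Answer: $- \frac{502}{34121} \approx -0.014712$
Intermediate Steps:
$S{\left(A \right)} = -2 + A^{2}$
$W{\left(b,D \right)} = -10$ ($W{\left(b,D \right)} = \left(-2\right) 5 = -10$)
$X{\left(B \right)} = 13 + 2 B$ ($X{\left(B \right)} = \left(13 + B\right) + B = 13 + 2 B$)
$C = - \frac{34121}{2}$ ($C = \left(- \frac{1}{4}\right) 68242 = - \frac{34121}{2} \approx -17061.0$)
$\frac{X{\left(-122 + W{\left(11,6 + S{\left(4 \right)} \right)} \right)}}{\left(-1\right) C} = \frac{13 + 2 \left(-122 - 10\right)}{\left(-1\right) \left(- \frac{34121}{2}\right)} = \frac{13 + 2 \left(-132\right)}{\frac{34121}{2}} = \left(13 - 264\right) \frac{2}{34121} = \left(-251\right) \frac{2}{34121} = - \frac{502}{34121}$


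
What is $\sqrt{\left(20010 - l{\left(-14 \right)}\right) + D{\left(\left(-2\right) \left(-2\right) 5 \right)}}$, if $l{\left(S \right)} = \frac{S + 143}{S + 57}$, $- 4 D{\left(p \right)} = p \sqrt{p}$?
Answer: $\sqrt{20007 - 10 \sqrt{5}} \approx 141.37$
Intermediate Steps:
$D{\left(p \right)} = - \frac{p^{\frac{3}{2}}}{4}$ ($D{\left(p \right)} = - \frac{p \sqrt{p}}{4} = - \frac{p^{\frac{3}{2}}}{4}$)
$l{\left(S \right)} = \frac{143 + S}{57 + S}$
$\sqrt{\left(20010 - l{\left(-14 \right)}\right) + D{\left(\left(-2\right) \left(-2\right) 5 \right)}} = \sqrt{\left(20010 - \frac{143 - 14}{57 - 14}\right) - \frac{\left(\left(-2\right) \left(-2\right) 5\right)^{\frac{3}{2}}}{4}} = \sqrt{\left(20010 - \frac{1}{43} \cdot 129\right) - \frac{\left(4 \cdot 5\right)^{\frac{3}{2}}}{4}} = \sqrt{\left(20010 - \frac{1}{43} \cdot 129\right) - \frac{20^{\frac{3}{2}}}{4}} = \sqrt{\left(20010 - 3\right) - \frac{40 \sqrt{5}}{4}} = \sqrt{\left(20010 - 3\right) - 10 \sqrt{5}} = \sqrt{20007 - 10 \sqrt{5}}$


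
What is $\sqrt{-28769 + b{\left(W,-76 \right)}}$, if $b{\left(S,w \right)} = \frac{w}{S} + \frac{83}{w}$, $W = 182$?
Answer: $\frac{i \sqrt{344030965005}}{3458} \approx 169.62 i$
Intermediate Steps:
$b{\left(S,w \right)} = \frac{83}{w} + \frac{w}{S}$
$\sqrt{-28769 + b{\left(W,-76 \right)}} = \sqrt{-28769 + \left(\frac{83}{-76} - \frac{76}{182}\right)} = \sqrt{-28769 + \left(83 \left(- \frac{1}{76}\right) - \frac{38}{91}\right)} = \sqrt{-28769 - \frac{10441}{6916}} = \sqrt{- \frac{198976845}{6916}} = \frac{i \sqrt{344030965005}}{3458}$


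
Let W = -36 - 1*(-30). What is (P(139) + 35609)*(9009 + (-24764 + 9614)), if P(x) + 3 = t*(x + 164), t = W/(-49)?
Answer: -10725330192/49 ≈ -2.1888e+8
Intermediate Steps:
W = -6 (W = -36 + 30 = -6)
t = 6/49 (t = -6/(-49) = -6*(-1/49) = 6/49 ≈ 0.12245)
P(x) = 837/49 + 6*x/49 (P(x) = -3 + 6*(x + 164)/49 = -3 + 6*(164 + x)/49 = -3 + (984/49 + 6*x/49) = 837/49 + 6*x/49)
(P(139) + 35609)*(9009 + (-24764 + 9614)) = ((837/49 + (6/49)*139) + 35609)*(9009 + (-24764 + 9614)) = ((837/49 + 834/49) + 35609)*(9009 - 15150) = (1671/49 + 35609)*(-6141) = (1746512/49)*(-6141) = -10725330192/49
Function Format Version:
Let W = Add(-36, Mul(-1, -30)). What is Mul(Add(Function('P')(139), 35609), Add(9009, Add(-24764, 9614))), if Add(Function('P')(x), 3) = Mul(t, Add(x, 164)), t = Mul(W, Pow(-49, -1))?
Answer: Rational(-10725330192, 49) ≈ -2.1888e+8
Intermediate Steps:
W = -6 (W = Add(-36, 30) = -6)
t = Rational(6, 49) (t = Mul(-6, Pow(-49, -1)) = Mul(-6, Rational(-1, 49)) = Rational(6, 49) ≈ 0.12245)
Function('P')(x) = Add(Rational(837, 49), Mul(Rational(6, 49), x)) (Function('P')(x) = Add(-3, Mul(Rational(6, 49), Add(x, 164))) = Add(-3, Mul(Rational(6, 49), Add(164, x))) = Add(-3, Add(Rational(984, 49), Mul(Rational(6, 49), x))) = Add(Rational(837, 49), Mul(Rational(6, 49), x)))
Mul(Add(Function('P')(139), 35609), Add(9009, Add(-24764, 9614))) = Mul(Add(Add(Rational(837, 49), Mul(Rational(6, 49), 139)), 35609), Add(9009, Add(-24764, 9614))) = Mul(Add(Add(Rational(837, 49), Rational(834, 49)), 35609), Add(9009, -15150)) = Mul(Add(Rational(1671, 49), 35609), -6141) = Mul(Rational(1746512, 49), -6141) = Rational(-10725330192, 49)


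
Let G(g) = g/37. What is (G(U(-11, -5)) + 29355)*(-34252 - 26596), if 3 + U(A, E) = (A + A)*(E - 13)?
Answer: -66113055744/37 ≈ -1.7868e+9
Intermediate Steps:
U(A, E) = -3 + 2*A*(-13 + E) (U(A, E) = -3 + (A + A)*(E - 13) = -3 + (2*A)*(-13 + E) = -3 + 2*A*(-13 + E))
G(g) = g/37 (G(g) = g*(1/37) = g/37)
(G(U(-11, -5)) + 29355)*(-34252 - 26596) = ((-3 - 26*(-11) + 2*(-11)*(-5))/37 + 29355)*(-34252 - 26596) = ((-3 + 286 + 110)/37 + 29355)*(-60848) = ((1/37)*393 + 29355)*(-60848) = (393/37 + 29355)*(-60848) = (1086528/37)*(-60848) = -66113055744/37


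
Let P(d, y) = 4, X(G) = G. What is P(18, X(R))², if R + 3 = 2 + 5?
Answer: 16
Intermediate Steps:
R = 4 (R = -3 + (2 + 5) = -3 + 7 = 4)
P(18, X(R))² = 4² = 16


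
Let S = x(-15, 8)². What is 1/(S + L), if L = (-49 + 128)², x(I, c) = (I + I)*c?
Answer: 1/63841 ≈ 1.5664e-5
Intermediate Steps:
x(I, c) = 2*I*c (x(I, c) = (2*I)*c = 2*I*c)
L = 6241 (L = 79² = 6241)
S = 57600 (S = (2*(-15)*8)² = (-240)² = 57600)
1/(S + L) = 1/(57600 + 6241) = 1/63841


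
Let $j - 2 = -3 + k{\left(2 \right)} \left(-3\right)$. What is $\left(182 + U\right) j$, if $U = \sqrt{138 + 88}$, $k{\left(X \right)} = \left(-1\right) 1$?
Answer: $364 + 2 \sqrt{226} \approx 394.07$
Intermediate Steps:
$k{\left(X \right)} = -1$
$U = \sqrt{226} \approx 15.033$
$j = 2$ ($j = 2 - 0 = 2 + \left(-3 + 3\right) = 2 + 0 = 2$)
$\left(182 + U\right) j = \left(182 + \sqrt{226}\right) 2 = 364 + 2 \sqrt{226}$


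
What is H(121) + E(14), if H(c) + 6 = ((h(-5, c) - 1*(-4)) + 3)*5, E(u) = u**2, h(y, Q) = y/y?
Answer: 230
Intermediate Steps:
h(y, Q) = 1
H(c) = 34 (H(c) = -6 + ((1 - 1*(-4)) + 3)*5 = -6 + ((1 + 4) + 3)*5 = -6 + (5 + 3)*5 = -6 + 8*5 = -6 + 40 = 34)
H(121) + E(14) = 34 + 14**2 = 34 + 196 = 230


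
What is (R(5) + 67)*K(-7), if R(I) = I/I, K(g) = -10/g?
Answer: 680/7 ≈ 97.143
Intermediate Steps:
R(I) = 1
(R(5) + 67)*K(-7) = (1 + 67)*(-10/(-7)) = 68*(-10*(-⅐)) = 68*(10/7) = 680/7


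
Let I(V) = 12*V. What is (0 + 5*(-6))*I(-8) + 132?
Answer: 3012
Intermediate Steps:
(0 + 5*(-6))*I(-8) + 132 = (0 + 5*(-6))*(12*(-8)) + 132 = (0 - 30)*(-96) + 132 = -30*(-96) + 132 = 2880 + 132 = 3012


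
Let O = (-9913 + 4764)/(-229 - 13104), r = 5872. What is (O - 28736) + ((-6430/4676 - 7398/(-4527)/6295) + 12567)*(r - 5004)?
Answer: 76694847399410666061/7050307671235 ≈ 1.0878e+7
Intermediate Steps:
O = 5149/13333 (O = -5149/(-13333) = -5149*(-1/13333) = 5149/13333 ≈ 0.38618)
(O - 28736) + ((-6430/4676 - 7398/(-4527)/6295) + 12567)*(r - 5004) = (5149/13333 - 28736) + ((-6430/4676 - 7398/(-4527)/6295) + 12567)*(5872 - 5004) = -383131939/13333 + ((-6430*1/4676 - 7398*(-1/4527)*(1/6295)) + 12567)*868 = -383131939/13333 + ((-3215/2338 + (822/503)*(1/6295)) + 12567)*868 = -383131939/13333 + ((-3215/2338 + 822/3166385) + 12567)*868 = -383131939/13333 + (-10178005939/7403008130 + 12567)*868 = -383131939/13333 + (93023425163771/7403008130)*868 = -383131939/13333 + 5767452360153802/528786295 = 76694847399410666061/7050307671235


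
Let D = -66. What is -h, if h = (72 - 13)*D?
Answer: 3894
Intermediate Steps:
h = -3894 (h = (72 - 13)*(-66) = 59*(-66) = -3894)
-h = -1*(-3894) = 3894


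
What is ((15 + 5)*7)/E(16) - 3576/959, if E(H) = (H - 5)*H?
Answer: -123779/42196 ≈ -2.9334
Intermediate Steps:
E(H) = H*(-5 + H) (E(H) = (-5 + H)*H = H*(-5 + H))
((15 + 5)*7)/E(16) - 3576/959 = ((15 + 5)*7)/((16*(-5 + 16))) - 3576/959 = (20*7)/((16*11)) - 3576*1/959 = 140/176 - 3576/959 = 140*(1/176) - 3576/959 = 35/44 - 3576/959 = -123779/42196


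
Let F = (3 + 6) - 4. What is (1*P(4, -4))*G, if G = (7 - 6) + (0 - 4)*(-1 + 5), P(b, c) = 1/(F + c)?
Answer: -15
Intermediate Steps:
F = 5 (F = 9 - 4 = 5)
P(b, c) = 1/(5 + c)
G = -15 (G = 1 - 4*4 = 1 - 16 = -15)
(1*P(4, -4))*G = (1/(5 - 4))*(-15) = (1/1)*(-15) = (1*1)*(-15) = 1*(-15) = -15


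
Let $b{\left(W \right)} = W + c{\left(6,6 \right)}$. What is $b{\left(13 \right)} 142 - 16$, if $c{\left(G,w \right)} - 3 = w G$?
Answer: $7368$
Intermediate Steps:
$c{\left(G,w \right)} = 3 + G w$ ($c{\left(G,w \right)} = 3 + w G = 3 + G w$)
$b{\left(W \right)} = 39 + W$ ($b{\left(W \right)} = W + \left(3 + 6 \cdot 6\right) = W + \left(3 + 36\right) = W + 39 = 39 + W$)
$b{\left(13 \right)} 142 - 16 = \left(39 + 13\right) 142 - 16 = 52 \cdot 142 - 16 = 7384 - 16 = 7368$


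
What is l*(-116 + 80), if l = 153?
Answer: -5508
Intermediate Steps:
l*(-116 + 80) = 153*(-116 + 80) = 153*(-36) = -5508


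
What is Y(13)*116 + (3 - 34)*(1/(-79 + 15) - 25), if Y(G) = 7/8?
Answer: 56127/64 ≈ 876.98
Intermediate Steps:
Y(G) = 7/8 (Y(G) = 7*(⅛) = 7/8)
Y(13)*116 + (3 - 34)*(1/(-79 + 15) - 25) = (7/8)*116 + (3 - 34)*(1/(-79 + 15) - 25) = 203/2 - 31*(1/(-64) - 25) = 203/2 - 31*(-1/64 - 25) = 203/2 - 31*(-1601/64) = 203/2 + 49631/64 = 56127/64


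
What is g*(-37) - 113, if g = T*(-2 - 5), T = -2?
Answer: -631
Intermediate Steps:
g = 14 (g = -2*(-2 - 5) = -2*(-7) = 14)
g*(-37) - 113 = 14*(-37) - 113 = -518 - 113 = -631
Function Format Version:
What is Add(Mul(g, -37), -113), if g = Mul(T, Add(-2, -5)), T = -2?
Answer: -631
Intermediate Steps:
g = 14 (g = Mul(-2, Add(-2, -5)) = Mul(-2, -7) = 14)
Add(Mul(g, -37), -113) = Add(Mul(14, -37), -113) = Add(-518, -113) = -631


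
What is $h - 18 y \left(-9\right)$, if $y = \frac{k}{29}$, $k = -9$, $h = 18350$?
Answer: $\frac{530692}{29} \approx 18300.0$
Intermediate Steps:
$y = - \frac{9}{29} \approx -0.31034$
$h - 18 y \left(-9\right) = 18350 - 18 \left(- \frac{9}{29}\right) \left(-9\right) = 18350 - \left(- \frac{162}{29}\right) \left(-9\right) = 18350 - \frac{1458}{29} = \frac{530692}{29}$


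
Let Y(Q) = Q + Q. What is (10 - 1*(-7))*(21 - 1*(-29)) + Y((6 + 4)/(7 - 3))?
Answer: 855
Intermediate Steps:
Y(Q) = 2*Q
(10 - 1*(-7))*(21 - 1*(-29)) + Y((6 + 4)/(7 - 3)) = (10 - 1*(-7))*(21 - 1*(-29)) + 2*((6 + 4)/(7 - 3)) = (10 + 7)*(21 + 29) + 2*(10/4) = 17*50 + 2*(10*(1/4)) = 850 + 2*(5/2) = 850 + 5 = 855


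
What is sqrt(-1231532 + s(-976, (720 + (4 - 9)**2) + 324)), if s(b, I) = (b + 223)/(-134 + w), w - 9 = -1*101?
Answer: I*sqrt(62901558254)/226 ≈ 1109.7*I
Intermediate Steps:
w = -92 (w = 9 - 1*101 = 9 - 101 = -92)
s(b, I) = -223/226 - b/226 (s(b, I) = (b + 223)/(-134 - 92) = (223 + b)/(-226) = (223 + b)*(-1/226) = -223/226 - b/226)
sqrt(-1231532 + s(-976, (720 + (4 - 9)**2) + 324)) = sqrt(-1231532 + (-223/226 - 1/226*(-976))) = sqrt(-1231532 + (-223/226 + 488/113)) = sqrt(-1231532 + 753/226) = sqrt(-278325479/226) = I*sqrt(62901558254)/226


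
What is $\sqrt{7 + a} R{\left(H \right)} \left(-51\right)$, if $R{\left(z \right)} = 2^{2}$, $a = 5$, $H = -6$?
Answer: $- 408 \sqrt{3} \approx -706.68$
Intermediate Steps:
$R{\left(z \right)} = 4$
$\sqrt{7 + a} R{\left(H \right)} \left(-51\right) = \sqrt{7 + 5} \cdot 4 \left(-51\right) = \sqrt{12} \cdot 4 \left(-51\right) = 2 \sqrt{3} \cdot 4 \left(-51\right) = 8 \sqrt{3} \left(-51\right) = - 408 \sqrt{3}$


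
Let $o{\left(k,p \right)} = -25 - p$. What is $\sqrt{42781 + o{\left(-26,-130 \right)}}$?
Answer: $\sqrt{42886} \approx 207.09$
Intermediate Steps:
$\sqrt{42781 + o{\left(-26,-130 \right)}} = \sqrt{42781 - -105} = \sqrt{42781 + \left(-25 + 130\right)} = \sqrt{42781 + 105} = \sqrt{42886}$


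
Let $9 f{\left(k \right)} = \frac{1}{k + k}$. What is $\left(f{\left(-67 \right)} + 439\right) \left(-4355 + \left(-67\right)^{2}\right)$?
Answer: $\frac{529433}{9} \approx 58826.0$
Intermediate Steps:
$f{\left(k \right)} = \frac{1}{18 k}$ ($f{\left(k \right)} = \frac{1}{9 \left(k + k\right)} = \frac{1}{9 \cdot 2 k} = \frac{\frac{1}{2} \frac{1}{k}}{9} = \frac{1}{18 k}$)
$\left(f{\left(-67 \right)} + 439\right) \left(-4355 + \left(-67\right)^{2}\right) = \left(\frac{1}{18 \left(-67\right)} + 439\right) \left(-4355 + \left(-67\right)^{2}\right) = \left(\frac{1}{18} \left(- \frac{1}{67}\right) + 439\right) \left(-4355 + 4489\right) = \left(- \frac{1}{1206} + 439\right) 134 = \frac{529433}{1206} \cdot 134 = \frac{529433}{9}$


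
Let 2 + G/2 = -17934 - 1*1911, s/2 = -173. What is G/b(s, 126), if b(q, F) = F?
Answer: -19847/63 ≈ -315.03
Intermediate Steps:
s = -346 (s = 2*(-173) = -346)
G = -39694 (G = -4 + 2*(-17934 - 1*1911) = -4 + 2*(-17934 - 1911) = -4 + 2*(-19845) = -4 - 39690 = -39694)
G/b(s, 126) = -39694/126 = -39694*1/126 = -19847/63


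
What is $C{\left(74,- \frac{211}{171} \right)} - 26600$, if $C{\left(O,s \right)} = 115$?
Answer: $-26485$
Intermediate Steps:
$C{\left(74,- \frac{211}{171} \right)} - 26600 = 115 - 26600 = -26485$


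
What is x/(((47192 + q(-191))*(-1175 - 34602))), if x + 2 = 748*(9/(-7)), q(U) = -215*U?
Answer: 6746/22102994823 ≈ 3.0521e-7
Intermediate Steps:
x = -6746/7 (x = -2 + 748*(9/(-7)) = -2 + 748*(9*(-1/7)) = -2 + 748*(-9/7) = -2 - 6732/7 = -6746/7 ≈ -963.71)
x/(((47192 + q(-191))*(-1175 - 34602))) = -6746*1/((-1175 - 34602)*(47192 - 215*(-191)))/7 = -6746*(-1/(35777*(47192 + 41065)))/7 = -6746/(7*(88257*(-35777))) = -6746/7/(-3157570689) = -6746/7*(-1/3157570689) = 6746/22102994823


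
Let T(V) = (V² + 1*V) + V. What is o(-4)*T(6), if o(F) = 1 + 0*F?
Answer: 48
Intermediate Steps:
T(V) = V² + 2*V (T(V) = (V² + V) + V = (V + V²) + V = V² + 2*V)
o(F) = 1 (o(F) = 1 + 0 = 1)
o(-4)*T(6) = 1*(6*(2 + 6)) = 1*(6*8) = 1*48 = 48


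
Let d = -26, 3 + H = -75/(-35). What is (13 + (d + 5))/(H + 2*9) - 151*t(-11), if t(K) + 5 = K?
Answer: 36233/15 ≈ 2415.5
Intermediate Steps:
H = -6/7 (H = -3 - 75/(-35) = -3 - 75*(-1/35) = -3 + 15/7 = -6/7 ≈ -0.85714)
t(K) = -5 + K
(13 + (d + 5))/(H + 2*9) - 151*t(-11) = (13 + (-26 + 5))/(-6/7 + 2*9) - 151*(-5 - 11) = (13 - 21)/(-6/7 + 18) - 151*(-16) = -8/120/7 + 2416 = -8*7/120 + 2416 = -7/15 + 2416 = 36233/15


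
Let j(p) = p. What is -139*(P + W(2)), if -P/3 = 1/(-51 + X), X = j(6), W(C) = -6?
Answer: 12371/15 ≈ 824.73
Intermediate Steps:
X = 6
P = 1/15 (P = -3/(-51 + 6) = -3/(-45) = -3*(-1/45) = 1/15 ≈ 0.066667)
-139*(P + W(2)) = -139*(1/15 - 6) = -139*(-89/15) = 12371/15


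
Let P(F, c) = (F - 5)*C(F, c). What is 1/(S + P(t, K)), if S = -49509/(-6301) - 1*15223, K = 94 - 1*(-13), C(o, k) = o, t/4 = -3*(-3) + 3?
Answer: -6301/82865350 ≈ -7.6039e-5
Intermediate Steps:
t = 48 (t = 4*(-3*(-3) + 3) = 4*(9 + 3) = 4*12 = 48)
K = 107 (K = 94 + 13 = 107)
P(F, c) = F*(-5 + F) (P(F, c) = (F - 5)*F = (-5 + F)*F = F*(-5 + F))
S = -95870614/6301 (S = -49509*(-1/6301) - 15223 = 49509/6301 - 15223 = -95870614/6301 ≈ -15215.)
1/(S + P(t, K)) = 1/(-95870614/6301 + 48*(-5 + 48)) = 1/(-95870614/6301 + 48*43) = 1/(-95870614/6301 + 2064) = 1/(-82865350/6301) = -6301/82865350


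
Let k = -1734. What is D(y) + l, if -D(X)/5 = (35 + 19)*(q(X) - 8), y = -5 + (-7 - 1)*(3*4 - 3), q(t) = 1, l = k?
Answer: 156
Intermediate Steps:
l = -1734
y = -77 (y = -5 - 8*(12 - 3) = -5 - 8*9 = -5 - 72 = -77)
D(X) = 1890 (D(X) = -5*(35 + 19)*(1 - 8) = -270*(-7) = -5*(-378) = 1890)
D(y) + l = 1890 - 1734 = 156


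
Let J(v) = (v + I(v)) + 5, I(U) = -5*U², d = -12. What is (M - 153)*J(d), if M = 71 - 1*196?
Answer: 202106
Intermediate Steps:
M = -125 (M = 71 - 196 = -125)
J(v) = 5 + v - 5*v² (J(v) = (v - 5*v²) + 5 = 5 + v - 5*v²)
(M - 153)*J(d) = (-125 - 153)*(5 - 12 - 5*(-12)²) = -278*(5 - 12 - 5*144) = -278*(5 - 12 - 720) = -278*(-727) = 202106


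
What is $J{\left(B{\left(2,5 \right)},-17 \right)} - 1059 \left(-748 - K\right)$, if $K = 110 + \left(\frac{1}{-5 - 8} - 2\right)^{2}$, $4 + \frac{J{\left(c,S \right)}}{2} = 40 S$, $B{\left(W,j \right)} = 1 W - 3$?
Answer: $\frac{154097937}{169} \approx 9.1182 \cdot 10^{5}$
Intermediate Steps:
$B{\left(W,j \right)} = -3 + W$ ($B{\left(W,j \right)} = W - 3 = -3 + W$)
$J{\left(c,S \right)} = -8 + 80 S$ ($J{\left(c,S \right)} = -8 + 2 \cdot 40 S = -8 + 80 S$)
$K = \frac{19319}{169}$ ($K = 110 + \left(\frac{1}{-13} - 2\right)^{2} = 110 + \left(- \frac{1}{13} - 2\right)^{2} = 110 + \left(- \frac{27}{13}\right)^{2} = 110 + \frac{729}{169} = \frac{19319}{169} \approx 114.31$)
$J{\left(B{\left(2,5 \right)},-17 \right)} - 1059 \left(-748 - K\right) = \left(-8 + 80 \left(-17\right)\right) - 1059 \left(-748 - \frac{19319}{169}\right) = \left(-8 - 1360\right) - 1059 \left(-748 - \frac{19319}{169}\right) = -1368 - - \frac{154329129}{169} = -1368 + \frac{154329129}{169} = \frac{154097937}{169}$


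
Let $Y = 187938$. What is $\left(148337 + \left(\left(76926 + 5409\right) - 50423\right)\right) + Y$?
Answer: $368187$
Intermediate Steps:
$\left(148337 + \left(\left(76926 + 5409\right) - 50423\right)\right) + Y = \left(148337 + \left(\left(76926 + 5409\right) - 50423\right)\right) + 187938 = \left(148337 + \left(82335 - 50423\right)\right) + 187938 = \left(148337 + 31912\right) + 187938 = 180249 + 187938 = 368187$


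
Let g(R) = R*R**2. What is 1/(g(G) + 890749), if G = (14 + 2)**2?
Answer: 1/17667965 ≈ 5.6600e-8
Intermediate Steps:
G = 256 (G = 16**2 = 256)
g(R) = R**3
1/(g(G) + 890749) = 1/(256**3 + 890749) = 1/(16777216 + 890749) = 1/17667965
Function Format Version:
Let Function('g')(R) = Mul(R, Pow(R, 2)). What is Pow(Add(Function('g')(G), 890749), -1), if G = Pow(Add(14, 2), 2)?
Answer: Rational(1, 17667965) ≈ 5.6600e-8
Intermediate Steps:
G = 256 (G = Pow(16, 2) = 256)
Function('g')(R) = Pow(R, 3)
Pow(Add(Function('g')(G), 890749), -1) = Pow(Add(Pow(256, 3), 890749), -1) = Pow(Add(16777216, 890749), -1) = Pow(17667965, -1) = Rational(1, 17667965)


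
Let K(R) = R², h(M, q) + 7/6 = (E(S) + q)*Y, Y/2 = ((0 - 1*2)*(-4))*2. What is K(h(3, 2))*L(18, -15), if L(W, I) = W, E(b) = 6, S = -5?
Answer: 2337841/2 ≈ 1.1689e+6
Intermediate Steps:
Y = 32 (Y = 2*(((0 - 1*2)*(-4))*2) = 2*(((0 - 2)*(-4))*2) = 2*(-2*(-4)*2) = 2*(8*2) = 2*16 = 32)
h(M, q) = 1145/6 + 32*q (h(M, q) = -7/6 + (6 + q)*32 = -7/6 + (192 + 32*q) = 1145/6 + 32*q)
K(h(3, 2))*L(18, -15) = (1145/6 + 32*2)²*18 = (1145/6 + 64)²*18 = (1529/6)²*18 = (2337841/36)*18 = 2337841/2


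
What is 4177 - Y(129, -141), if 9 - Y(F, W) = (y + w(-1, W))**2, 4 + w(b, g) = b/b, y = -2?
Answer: 4193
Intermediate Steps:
w(b, g) = -3 (w(b, g) = -4 + b/b = -4 + 1 = -3)
Y(F, W) = -16 (Y(F, W) = 9 - (-2 - 3)**2 = 9 - 1*(-5)**2 = 9 - 1*25 = 9 - 25 = -16)
4177 - Y(129, -141) = 4177 - 1*(-16) = 4177 + 16 = 4193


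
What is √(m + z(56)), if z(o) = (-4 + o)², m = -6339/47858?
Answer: √6192906223594/47858 ≈ 51.999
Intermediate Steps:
m = -6339/47858 (m = -6339*1/47858 = -6339/47858 ≈ -0.13245)
√(m + z(56)) = √(-6339/47858 + (-4 + 56)²) = √(-6339/47858 + 52²) = √(-6339/47858 + 2704) = √(129401693/47858) = √6192906223594/47858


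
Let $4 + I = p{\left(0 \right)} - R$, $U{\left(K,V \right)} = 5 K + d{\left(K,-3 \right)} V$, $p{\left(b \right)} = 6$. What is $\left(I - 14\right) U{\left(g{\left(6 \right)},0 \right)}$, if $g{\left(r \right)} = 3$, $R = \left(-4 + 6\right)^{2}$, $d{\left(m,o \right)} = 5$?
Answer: $-240$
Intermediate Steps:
$R = 4$ ($R = 2^{2} = 4$)
$U{\left(K,V \right)} = 5 K + 5 V$
$I = -2$ ($I = -4 + \left(6 - 4\right) = -4 + 2 = -2$)
$\left(I - 14\right) U{\left(g{\left(6 \right)},0 \right)} = \left(-2 - 14\right) \left(5 \cdot 3 + 5 \cdot 0\right) = - 16 \left(15 + 0\right) = \left(-16\right) 15 = -240$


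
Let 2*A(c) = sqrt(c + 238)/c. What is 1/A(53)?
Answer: 106*sqrt(291)/291 ≈ 6.2138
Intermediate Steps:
A(c) = sqrt(238 + c)/(2*c) (A(c) = (sqrt(c + 238)/c)/2 = (sqrt(238 + c)/c)/2 = sqrt(238 + c)/(2*c))
1/A(53) = 1/((1/2)*sqrt(238 + 53)/53) = 1/((1/2)*(1/53)*sqrt(291)) = 1/(sqrt(291)/106) = 106*sqrt(291)/291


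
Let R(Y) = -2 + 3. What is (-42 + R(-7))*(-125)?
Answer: 5125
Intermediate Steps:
R(Y) = 1
(-42 + R(-7))*(-125) = (-42 + 1)*(-125) = -41*(-125) = 5125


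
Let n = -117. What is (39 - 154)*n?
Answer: 13455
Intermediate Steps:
(39 - 154)*n = (39 - 154)*(-117) = -115*(-117) = 13455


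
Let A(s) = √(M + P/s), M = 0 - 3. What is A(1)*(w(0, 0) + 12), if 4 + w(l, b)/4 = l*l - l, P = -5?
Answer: -8*I*√2 ≈ -11.314*I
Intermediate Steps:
M = -3
w(l, b) = -16 - 4*l + 4*l² (w(l, b) = -16 + 4*(l*l - l) = -16 + 4*(l² - l) = -16 + (-4*l + 4*l²) = -16 - 4*l + 4*l²)
A(s) = √(-3 - 5/s)
A(1)*(w(0, 0) + 12) = √(-3 - 5/1)*((-16 - 4*0 + 4*0²) + 12) = √(-3 - 5*1)*((-16 + 0 + 4*0) + 12) = √(-3 - 5)*((-16 + 0 + 0) + 12) = √(-8)*(-16 + 12) = (2*I*√2)*(-4) = -8*I*√2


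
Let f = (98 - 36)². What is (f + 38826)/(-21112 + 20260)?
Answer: -21335/426 ≈ -50.082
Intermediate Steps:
f = 3844 (f = 62² = 3844)
(f + 38826)/(-21112 + 20260) = (3844 + 38826)/(-21112 + 20260) = 42670/(-852) = 42670*(-1/852) = -21335/426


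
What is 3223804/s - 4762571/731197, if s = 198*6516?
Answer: -946820222135/235841742774 ≈ -4.0146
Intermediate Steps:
s = 1290168
3223804/s - 4762571/731197 = 3223804/1290168 - 4762571/731197 = 3223804*(1/1290168) - 4762571*1/731197 = 805951/322542 - 4762571/731197 = -946820222135/235841742774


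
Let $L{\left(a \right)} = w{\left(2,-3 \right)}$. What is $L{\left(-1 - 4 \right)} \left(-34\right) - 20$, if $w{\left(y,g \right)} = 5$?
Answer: $-190$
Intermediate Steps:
$L{\left(a \right)} = 5$
$L{\left(-1 - 4 \right)} \left(-34\right) - 20 = 5 \left(-34\right) - 20 = -170 - 20 = -190$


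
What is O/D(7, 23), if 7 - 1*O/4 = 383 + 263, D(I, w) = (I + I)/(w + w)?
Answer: -58788/7 ≈ -8398.3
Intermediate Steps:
D(I, w) = I/w (D(I, w) = (2*I)/((2*w)) = (2*I)*(1/(2*w)) = I/w)
O = -2556 (O = 28 - 4*(383 + 263) = 28 - 4*646 = 28 - 2584 = -2556)
O/D(7, 23) = -2556/(7/23) = -2556/(7*(1/23)) = -2556/7/23 = -2556*23/7 = -58788/7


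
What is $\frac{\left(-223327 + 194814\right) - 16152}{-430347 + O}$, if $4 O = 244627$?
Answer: $\frac{178660}{1476761} \approx 0.12098$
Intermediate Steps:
$O = \frac{244627}{4}$ ($O = \frac{1}{4} \cdot 244627 = \frac{244627}{4} \approx 61157.0$)
$\frac{\left(-223327 + 194814\right) - 16152}{-430347 + O} = \frac{\left(-223327 + 194814\right) - 16152}{-430347 + \frac{244627}{4}} = \frac{-28513 - 16152}{- \frac{1476761}{4}} = \left(-44665\right) \left(- \frac{4}{1476761}\right) = \frac{178660}{1476761}$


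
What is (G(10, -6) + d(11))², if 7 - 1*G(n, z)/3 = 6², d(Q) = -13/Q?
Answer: 940900/121 ≈ 7776.0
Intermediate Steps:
G(n, z) = -87 (G(n, z) = 21 - 3*6² = 21 - 3*36 = 21 - 108 = -87)
(G(10, -6) + d(11))² = (-87 - 13/11)² = (-970/11)² = 940900/121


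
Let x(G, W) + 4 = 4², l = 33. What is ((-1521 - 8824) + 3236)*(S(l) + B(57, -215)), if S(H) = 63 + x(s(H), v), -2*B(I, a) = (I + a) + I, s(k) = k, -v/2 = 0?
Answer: -1784359/2 ≈ -8.9218e+5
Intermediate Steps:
v = 0 (v = -2*0 = 0)
x(G, W) = 12 (x(G, W) = -4 + 4² = -4 + 16 = 12)
B(I, a) = -I - a/2 (B(I, a) = -((I + a) + I)/2 = -(a + 2*I)/2 = -I - a/2)
S(H) = 75 (S(H) = 63 + 12 = 75)
((-1521 - 8824) + 3236)*(S(l) + B(57, -215)) = ((-1521 - 8824) + 3236)*(75 + (-1*57 - ½*(-215))) = (-10345 + 3236)*(75 + (-57 + 215/2)) = -7109*(75 + 101/2) = -7109*251/2 = -1784359/2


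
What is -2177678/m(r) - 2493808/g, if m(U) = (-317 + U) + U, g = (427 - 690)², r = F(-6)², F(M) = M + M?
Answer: 150555489150/2005901 ≈ 75056.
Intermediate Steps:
F(M) = 2*M
r = 144 (r = (2*(-6))² = (-12)² = 144)
g = 69169 (g = (-263)² = 69169)
m(U) = -317 + 2*U
-2177678/m(r) - 2493808/g = -2177678/(-317 + 2*144) - 2493808/69169 = -2177678/(-317 + 288) - 2493808*1/69169 = -2177678/(-29) - 2493808/69169 = -2177678*(-1/29) - 2493808/69169 = 2177678/29 - 2493808/69169 = 150555489150/2005901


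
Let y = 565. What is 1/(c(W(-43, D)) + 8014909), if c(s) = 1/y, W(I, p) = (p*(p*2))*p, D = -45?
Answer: 565/4528423586 ≈ 1.2477e-7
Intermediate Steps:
W(I, p) = 2*p³ (W(I, p) = (p*(2*p))*p = (2*p²)*p = 2*p³)
c(s) = 1/565
1/(c(W(-43, D)) + 8014909) = 1/(1/565 + 8014909) = 1/(4528423586/565) = 565/4528423586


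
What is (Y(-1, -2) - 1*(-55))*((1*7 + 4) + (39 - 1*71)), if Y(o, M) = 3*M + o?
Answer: -1008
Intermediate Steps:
Y(o, M) = o + 3*M
(Y(-1, -2) - 1*(-55))*((1*7 + 4) + (39 - 1*71)) = ((-1 + 3*(-2)) - 1*(-55))*((1*7 + 4) + (39 - 1*71)) = ((-1 - 6) + 55)*((7 + 4) + (39 - 71)) = (-7 + 55)*(11 - 32) = 48*(-21) = -1008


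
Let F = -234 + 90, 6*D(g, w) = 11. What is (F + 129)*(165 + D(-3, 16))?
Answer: -5005/2 ≈ -2502.5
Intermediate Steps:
D(g, w) = 11/6 (D(g, w) = (⅙)*11 = 11/6)
F = -144
(F + 129)*(165 + D(-3, 16)) = (-144 + 129)*(165 + 11/6) = -15*1001/6 = -5005/2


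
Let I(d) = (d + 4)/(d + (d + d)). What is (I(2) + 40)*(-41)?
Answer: -1681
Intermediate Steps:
I(d) = (4 + d)/(3*d) (I(d) = (4 + d)/(d + 2*d) = (4 + d)/((3*d)) = (4 + d)*(1/(3*d)) = (4 + d)/(3*d))
(I(2) + 40)*(-41) = ((⅓)*(4 + 2)/2 + 40)*(-41) = ((⅓)*(½)*6 + 40)*(-41) = (1 + 40)*(-41) = 41*(-41) = -1681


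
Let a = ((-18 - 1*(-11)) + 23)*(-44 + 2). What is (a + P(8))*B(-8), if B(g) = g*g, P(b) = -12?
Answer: -43776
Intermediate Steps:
B(g) = g²
a = -672 (a = ((-18 + 11) + 23)*(-42) = (-7 + 23)*(-42) = 16*(-42) = -672)
(a + P(8))*B(-8) = (-672 - 12)*(-8)² = -684*64 = -43776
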